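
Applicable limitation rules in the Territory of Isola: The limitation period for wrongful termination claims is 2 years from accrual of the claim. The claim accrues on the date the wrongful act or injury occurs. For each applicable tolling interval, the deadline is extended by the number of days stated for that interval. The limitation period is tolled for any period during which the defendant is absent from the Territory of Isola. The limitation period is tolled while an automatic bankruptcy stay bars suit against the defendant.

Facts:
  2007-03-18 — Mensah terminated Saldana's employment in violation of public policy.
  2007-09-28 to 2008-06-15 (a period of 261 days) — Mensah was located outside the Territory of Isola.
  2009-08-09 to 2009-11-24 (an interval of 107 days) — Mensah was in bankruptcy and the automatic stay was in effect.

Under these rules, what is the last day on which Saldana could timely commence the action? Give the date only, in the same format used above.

2010-03-21

The claim accrued on 2007-03-18, when the wrongful act occurred.
Adding the 2 years base period to 2007-03-18 gives a deadline of 2009-03-18, before any tolling.
Because the defendant's absence from the jurisdiction ran from 2007-09-28 to 2008-06-15, the deadline is extended by 261 days to 2009-12-04.
Because the automatic bankruptcy stay ran from 2009-08-09 to 2009-11-24, the deadline is extended by 107 days to 2010-03-21.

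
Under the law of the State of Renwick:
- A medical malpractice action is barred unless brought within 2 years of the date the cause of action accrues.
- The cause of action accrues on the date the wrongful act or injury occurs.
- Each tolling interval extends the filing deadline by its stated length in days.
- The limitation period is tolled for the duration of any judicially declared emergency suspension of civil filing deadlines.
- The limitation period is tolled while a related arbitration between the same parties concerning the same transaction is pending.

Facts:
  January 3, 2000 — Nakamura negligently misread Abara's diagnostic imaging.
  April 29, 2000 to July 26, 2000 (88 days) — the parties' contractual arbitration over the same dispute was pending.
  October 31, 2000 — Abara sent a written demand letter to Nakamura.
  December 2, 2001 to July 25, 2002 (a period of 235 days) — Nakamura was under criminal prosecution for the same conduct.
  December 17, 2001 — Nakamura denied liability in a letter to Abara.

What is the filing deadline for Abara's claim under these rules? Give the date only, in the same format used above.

The claim accrued on January 3, 2000, when the wrongful act occurred.
2 years from January 3, 2000 is January 3, 2002.
The pending related arbitration from April 29, 2000 to July 26, 2000 tolled the period for 88 days, extending the deadline to April 1, 2002.
The pending criminal prosecution from December 2, 2001 to July 25, 2002 does not toll the period, because no stated rule makes a criminal prosecution a tolling event.
The other events in the timeline have no effect on the limitation period under the stated rules.

April 1, 2002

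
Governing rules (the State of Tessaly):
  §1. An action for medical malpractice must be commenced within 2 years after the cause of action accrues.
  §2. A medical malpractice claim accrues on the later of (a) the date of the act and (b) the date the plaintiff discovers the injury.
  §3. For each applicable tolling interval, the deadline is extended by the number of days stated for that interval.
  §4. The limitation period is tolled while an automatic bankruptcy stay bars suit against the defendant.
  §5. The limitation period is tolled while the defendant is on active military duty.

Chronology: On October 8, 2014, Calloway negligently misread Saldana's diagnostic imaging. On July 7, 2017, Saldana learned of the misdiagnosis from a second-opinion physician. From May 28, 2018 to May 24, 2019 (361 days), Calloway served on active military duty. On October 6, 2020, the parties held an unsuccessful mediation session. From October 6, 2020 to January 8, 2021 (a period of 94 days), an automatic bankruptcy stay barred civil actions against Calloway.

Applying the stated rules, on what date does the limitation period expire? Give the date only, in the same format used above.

The claim accrued on July 7, 2017 — the later of the October 8, 2014 act and the July 7, 2017 discovery.
The untolled deadline — 2 years after July 7, 2017 — is July 7, 2019.
Because the defendant's active military service ran from May 28, 2018 to May 24, 2019, the deadline is extended by 361 days to July 2, 2020.
By the time the automatic bankruptcy stay began on October 6, 2020, the limitation period had already expired on July 2, 2020; that interval cannot revive it.
None of the other events listed affects the running of the period under the stated rules.

July 2, 2020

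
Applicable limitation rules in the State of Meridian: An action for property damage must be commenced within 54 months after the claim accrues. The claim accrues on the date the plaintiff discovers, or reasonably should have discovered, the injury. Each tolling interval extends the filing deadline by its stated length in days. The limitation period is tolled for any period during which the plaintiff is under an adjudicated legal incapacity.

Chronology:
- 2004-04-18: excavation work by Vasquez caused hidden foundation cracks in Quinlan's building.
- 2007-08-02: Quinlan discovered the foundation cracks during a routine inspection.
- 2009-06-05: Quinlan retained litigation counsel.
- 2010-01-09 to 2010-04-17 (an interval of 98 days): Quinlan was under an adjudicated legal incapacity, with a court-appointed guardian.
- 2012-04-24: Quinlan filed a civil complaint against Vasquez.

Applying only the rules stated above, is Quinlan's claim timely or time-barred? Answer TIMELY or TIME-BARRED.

TIMELY

Accrual is tied to discovery, so the period began on 2007-08-02 rather than on 2004-04-18 when the act occurred.
Adding the 54 months base period to 2007-08-02 gives a deadline of 2012-02-02, before any tolling.
Because the plaintiff's legal incapacity ran from 2010-01-09 to 2010-04-17, the deadline is extended by 98 days to 2012-05-10.
Nothing else in the chronology tolls or restarts the period.
Filing on 2012-04-24 beat the 2012-05-10 deadline — the action is timely.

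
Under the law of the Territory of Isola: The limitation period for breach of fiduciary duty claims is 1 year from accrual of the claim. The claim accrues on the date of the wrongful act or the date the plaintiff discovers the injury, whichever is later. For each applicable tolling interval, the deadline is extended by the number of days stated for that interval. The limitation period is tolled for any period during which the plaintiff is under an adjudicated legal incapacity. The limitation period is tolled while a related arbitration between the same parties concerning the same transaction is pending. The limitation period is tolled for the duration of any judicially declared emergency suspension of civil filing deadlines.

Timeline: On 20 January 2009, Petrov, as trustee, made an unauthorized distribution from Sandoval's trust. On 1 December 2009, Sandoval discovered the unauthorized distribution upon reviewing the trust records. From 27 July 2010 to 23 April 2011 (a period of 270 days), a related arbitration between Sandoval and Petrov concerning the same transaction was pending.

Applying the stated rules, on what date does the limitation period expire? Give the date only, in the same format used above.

The claim accrued on 1 December 2009 — the later of the 20 January 2009 act and the 1 December 2009 discovery.
1 year from 1 December 2009 is 1 December 2010.
The pending related arbitration from 27 July 2010 to 23 April 2011 tolled the period for 270 days, extending the deadline to 28 August 2011.

28 August 2011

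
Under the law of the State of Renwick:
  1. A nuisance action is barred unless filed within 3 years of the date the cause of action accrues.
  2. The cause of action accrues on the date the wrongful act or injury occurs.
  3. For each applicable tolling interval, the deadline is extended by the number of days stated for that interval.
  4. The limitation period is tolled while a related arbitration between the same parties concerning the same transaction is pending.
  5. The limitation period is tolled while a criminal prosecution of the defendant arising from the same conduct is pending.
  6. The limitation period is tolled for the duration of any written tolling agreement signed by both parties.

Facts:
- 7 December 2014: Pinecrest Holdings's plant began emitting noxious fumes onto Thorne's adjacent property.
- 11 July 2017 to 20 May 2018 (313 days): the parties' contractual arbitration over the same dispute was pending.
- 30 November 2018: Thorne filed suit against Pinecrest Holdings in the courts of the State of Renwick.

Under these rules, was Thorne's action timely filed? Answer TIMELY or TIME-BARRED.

The claim accrued on 7 December 2014, when the wrongful act occurred.
3 years from 7 December 2014 is 7 December 2017.
The pending related arbitration from 11 July 2017 to 20 May 2018 tolled the period for 313 days, extending the deadline to 16 October 2018.
The 30 November 2018 filing falls after the 16 October 2018 deadline; the claim is time-barred.

TIME-BARRED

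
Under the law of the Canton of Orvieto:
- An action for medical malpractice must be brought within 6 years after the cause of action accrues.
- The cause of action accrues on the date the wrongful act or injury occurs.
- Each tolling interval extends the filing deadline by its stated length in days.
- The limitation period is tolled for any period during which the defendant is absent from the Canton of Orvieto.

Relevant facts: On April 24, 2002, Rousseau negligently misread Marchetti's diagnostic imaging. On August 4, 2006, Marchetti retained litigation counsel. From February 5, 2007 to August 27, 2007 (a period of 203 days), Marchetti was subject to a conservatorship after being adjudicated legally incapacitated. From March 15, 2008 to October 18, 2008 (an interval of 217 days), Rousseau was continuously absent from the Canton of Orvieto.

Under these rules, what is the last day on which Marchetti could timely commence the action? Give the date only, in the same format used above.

The limitation period began to run on April 24, 2002.
The untolled deadline — 6 years after April 24, 2002 — is April 24, 2008.
The period was tolled for 217 days by the defendant's absence from the jurisdiction (March 15, 2008 to October 18, 2008), pushing the deadline to November 27, 2008.
The plaintiff's legal incapacity from February 5, 2007 to August 27, 2007 does not toll the period, because no stated rule makes the plaintiff's incapacity a tolling event.
None of the other events listed affects the running of the period under the stated rules.

November 27, 2008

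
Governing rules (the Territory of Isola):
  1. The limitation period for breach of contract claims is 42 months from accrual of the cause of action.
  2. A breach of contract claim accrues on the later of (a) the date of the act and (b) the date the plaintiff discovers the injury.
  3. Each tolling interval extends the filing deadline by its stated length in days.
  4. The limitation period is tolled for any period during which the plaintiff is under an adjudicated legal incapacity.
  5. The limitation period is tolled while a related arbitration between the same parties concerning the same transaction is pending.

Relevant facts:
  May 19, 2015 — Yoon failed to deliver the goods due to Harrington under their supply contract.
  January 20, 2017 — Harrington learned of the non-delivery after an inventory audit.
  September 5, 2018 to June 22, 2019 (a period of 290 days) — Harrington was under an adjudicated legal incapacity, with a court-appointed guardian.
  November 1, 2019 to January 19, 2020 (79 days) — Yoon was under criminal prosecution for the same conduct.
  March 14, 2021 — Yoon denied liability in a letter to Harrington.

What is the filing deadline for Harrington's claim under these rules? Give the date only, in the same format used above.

Taking the later of the act (May 19, 2015) and discovery (January 20, 2017), the claim accrued on January 20, 2017.
The untolled deadline — 42 months after January 20, 2017 — is July 20, 2020.
Because the plaintiff's legal incapacity ran from September 5, 2018 to June 22, 2019, the deadline is extended by 290 days to May 6, 2021.
Although a criminal prosecution ran from November 1, 2019 to January 19, 2020, the stated rules do not make that a tolling event, so it is disregarded.
None of the other events listed affects the running of the period under the stated rules.

May 6, 2021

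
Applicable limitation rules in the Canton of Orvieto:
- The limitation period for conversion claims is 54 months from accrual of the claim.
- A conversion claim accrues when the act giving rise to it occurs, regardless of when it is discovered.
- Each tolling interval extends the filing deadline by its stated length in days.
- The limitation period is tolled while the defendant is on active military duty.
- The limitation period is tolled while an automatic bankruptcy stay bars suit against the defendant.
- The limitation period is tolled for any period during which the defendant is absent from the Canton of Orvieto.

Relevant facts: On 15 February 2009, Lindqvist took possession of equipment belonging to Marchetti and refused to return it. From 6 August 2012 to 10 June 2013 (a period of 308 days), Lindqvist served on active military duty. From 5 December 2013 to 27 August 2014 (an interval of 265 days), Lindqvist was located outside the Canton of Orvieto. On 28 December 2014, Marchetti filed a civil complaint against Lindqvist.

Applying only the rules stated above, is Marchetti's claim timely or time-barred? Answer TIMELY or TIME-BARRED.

TIMELY

The claim accrued on 15 February 2009, the date of the act.
54 months from 15 February 2009 is 15 August 2013.
The defendant's active military service from 6 August 2012 to 10 June 2013 tolled the period for 308 days, extending the deadline to 19 June 2014.
Because the defendant's absence from the jurisdiction ran from 5 December 2013 to 27 August 2014, the deadline is extended by 265 days to 11 March 2015.
Filing on 28 December 2014 beat the 11 March 2015 deadline — the action is timely.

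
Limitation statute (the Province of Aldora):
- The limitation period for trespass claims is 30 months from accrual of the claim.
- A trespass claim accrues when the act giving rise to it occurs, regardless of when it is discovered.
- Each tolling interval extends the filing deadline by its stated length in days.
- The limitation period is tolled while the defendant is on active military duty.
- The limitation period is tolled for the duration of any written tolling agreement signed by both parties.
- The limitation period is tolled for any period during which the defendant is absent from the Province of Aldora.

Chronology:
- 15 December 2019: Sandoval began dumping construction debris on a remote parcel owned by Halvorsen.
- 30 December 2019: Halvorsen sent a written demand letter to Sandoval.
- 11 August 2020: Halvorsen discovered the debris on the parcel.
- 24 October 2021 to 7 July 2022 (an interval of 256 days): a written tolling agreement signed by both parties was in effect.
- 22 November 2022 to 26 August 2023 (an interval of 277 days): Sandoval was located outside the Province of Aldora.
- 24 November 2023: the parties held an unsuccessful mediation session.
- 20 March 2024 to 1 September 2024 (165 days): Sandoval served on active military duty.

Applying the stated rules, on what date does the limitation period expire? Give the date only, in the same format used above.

The claim accrued on 15 December 2019, when the wrongful act occurred; under the stated occurrence rule the 11 August 2020 discovery does not delay accrual.
Adding the 30 months base period to 15 December 2019 gives a deadline of 15 June 2022, before any tolling.
The period was tolled for 256 days by the written tolling agreement (24 October 2021 to 7 July 2022), pushing the deadline to 26 February 2023.
The period was tolled for 277 days by the defendant's absence from the jurisdiction (22 November 2022 to 26 August 2023), pushing the deadline to 30 November 2023.
The defendant's active military service from 20 March 2024 to 1 September 2024 began after the period had already run on 30 November 2023, so it has no tolling effect.
None of the other events listed affects the running of the period under the stated rules.

30 November 2023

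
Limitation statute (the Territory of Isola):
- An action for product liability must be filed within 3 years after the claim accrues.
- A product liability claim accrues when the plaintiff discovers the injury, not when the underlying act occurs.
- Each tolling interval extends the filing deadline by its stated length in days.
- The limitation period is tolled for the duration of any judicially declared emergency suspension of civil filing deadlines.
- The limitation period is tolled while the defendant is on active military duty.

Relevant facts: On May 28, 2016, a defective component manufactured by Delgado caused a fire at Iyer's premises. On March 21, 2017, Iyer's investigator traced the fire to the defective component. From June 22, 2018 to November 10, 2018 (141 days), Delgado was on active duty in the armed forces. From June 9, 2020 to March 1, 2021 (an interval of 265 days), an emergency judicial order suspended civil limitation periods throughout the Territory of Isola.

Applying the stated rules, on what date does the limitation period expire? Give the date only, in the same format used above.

Accrual is tied to discovery, so the period began on March 21, 2017 rather than on May 28, 2016 when the act occurred.
3 years from March 21, 2017 is March 21, 2020.
The period was tolled for 141 days by the defendant's active military service (June 22, 2018 to November 10, 2018), pushing the deadline to August 9, 2020.
Because the emergency suspension of filing deadlines ran from June 9, 2020 to March 1, 2021, the deadline is extended by 265 days to May 1, 2021.

May 1, 2021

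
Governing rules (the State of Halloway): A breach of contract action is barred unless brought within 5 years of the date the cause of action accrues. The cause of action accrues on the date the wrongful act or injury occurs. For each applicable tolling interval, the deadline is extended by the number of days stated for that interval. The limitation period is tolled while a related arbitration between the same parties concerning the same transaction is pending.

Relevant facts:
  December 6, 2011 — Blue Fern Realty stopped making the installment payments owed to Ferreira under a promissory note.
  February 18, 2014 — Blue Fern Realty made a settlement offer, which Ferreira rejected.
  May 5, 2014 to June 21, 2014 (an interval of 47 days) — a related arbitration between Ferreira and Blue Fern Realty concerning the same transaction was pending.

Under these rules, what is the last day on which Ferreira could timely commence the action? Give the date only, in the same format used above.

The cause of action accrued on December 6, 2011, the date of the act.
The untolled deadline — 5 years after December 6, 2011 — is December 6, 2016.
Because the pending related arbitration ran from May 5, 2014 to June 21, 2014, the deadline is extended by 47 days to January 22, 2017.
None of the other events listed affects the running of the period under the stated rules.

January 22, 2017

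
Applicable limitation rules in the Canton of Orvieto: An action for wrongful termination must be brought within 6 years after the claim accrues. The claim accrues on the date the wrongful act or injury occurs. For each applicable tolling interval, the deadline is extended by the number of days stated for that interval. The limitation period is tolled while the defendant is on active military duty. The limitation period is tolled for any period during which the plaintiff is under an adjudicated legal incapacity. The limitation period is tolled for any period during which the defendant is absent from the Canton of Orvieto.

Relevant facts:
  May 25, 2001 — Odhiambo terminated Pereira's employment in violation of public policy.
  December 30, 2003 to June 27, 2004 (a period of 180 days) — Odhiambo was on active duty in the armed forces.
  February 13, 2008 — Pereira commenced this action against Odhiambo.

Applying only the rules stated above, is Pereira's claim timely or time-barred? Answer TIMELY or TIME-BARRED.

TIME-BARRED

The claim accrued on May 25, 2001, when the wrongful act occurred.
Adding the 6 years base period to May 25, 2001 gives a deadline of May 25, 2007, before any tolling.
The defendant's active military service from December 30, 2003 to June 27, 2004 tolled the period for 180 days, extending the deadline to November 21, 2007.
Filing on February 13, 2008 missed the November 21, 2007 deadline — the action is time-barred.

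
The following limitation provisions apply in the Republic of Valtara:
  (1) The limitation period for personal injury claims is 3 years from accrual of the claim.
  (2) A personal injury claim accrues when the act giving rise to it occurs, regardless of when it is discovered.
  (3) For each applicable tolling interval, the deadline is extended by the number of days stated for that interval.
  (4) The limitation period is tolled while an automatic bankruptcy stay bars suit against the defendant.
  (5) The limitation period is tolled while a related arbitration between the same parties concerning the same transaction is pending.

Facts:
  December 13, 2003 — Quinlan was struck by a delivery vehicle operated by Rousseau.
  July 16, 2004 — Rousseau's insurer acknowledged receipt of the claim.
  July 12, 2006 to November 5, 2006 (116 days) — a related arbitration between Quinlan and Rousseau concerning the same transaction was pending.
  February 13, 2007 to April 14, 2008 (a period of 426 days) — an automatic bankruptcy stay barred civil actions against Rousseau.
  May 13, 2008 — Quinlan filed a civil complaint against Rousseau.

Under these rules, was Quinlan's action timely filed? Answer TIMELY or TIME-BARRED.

TIMELY

The limitation period began to run on December 13, 2003.
The untolled deadline — 3 years after December 13, 2003 — is December 13, 2006.
The pending related arbitration from July 12, 2006 to November 5, 2006 tolled the period for 116 days, extending the deadline to April 8, 2007.
Because the automatic bankruptcy stay ran from February 13, 2007 to April 14, 2008, the deadline is extended by 426 days to June 7, 2008.
The other events in the timeline have no effect on the limitation period under the stated rules.
Filing on May 13, 2008 beat the June 7, 2008 deadline — the action is timely.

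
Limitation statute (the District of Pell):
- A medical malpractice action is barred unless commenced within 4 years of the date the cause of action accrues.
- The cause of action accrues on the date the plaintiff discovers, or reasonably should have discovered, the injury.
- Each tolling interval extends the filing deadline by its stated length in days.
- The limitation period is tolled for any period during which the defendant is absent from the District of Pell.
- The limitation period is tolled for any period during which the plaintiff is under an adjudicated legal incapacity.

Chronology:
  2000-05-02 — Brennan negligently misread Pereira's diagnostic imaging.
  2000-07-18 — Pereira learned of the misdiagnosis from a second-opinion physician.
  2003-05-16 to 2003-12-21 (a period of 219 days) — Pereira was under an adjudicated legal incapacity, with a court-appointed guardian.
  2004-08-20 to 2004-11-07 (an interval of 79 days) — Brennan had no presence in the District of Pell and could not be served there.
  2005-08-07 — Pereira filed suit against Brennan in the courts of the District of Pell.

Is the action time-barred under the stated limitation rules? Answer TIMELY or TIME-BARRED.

Under the discovery rule, the claim accrued on 2000-07-18, when Pereira discovered the injury — not on the 2000-05-02 date of the underlying act.
Adding the 4 years base period to 2000-07-18 gives a deadline of 2004-07-18, before any tolling.
Because the plaintiff's legal incapacity ran from 2003-05-16 to 2003-12-21, the deadline is extended by 219 days to 2005-02-22.
The defendant's absence from the jurisdiction from 2004-08-20 to 2004-11-07 tolled the period for 79 days, extending the deadline to 2005-05-12.
Pereira filed on 2005-08-07, after the 2005-05-12 deadline, so the action is time-barred.

TIME-BARRED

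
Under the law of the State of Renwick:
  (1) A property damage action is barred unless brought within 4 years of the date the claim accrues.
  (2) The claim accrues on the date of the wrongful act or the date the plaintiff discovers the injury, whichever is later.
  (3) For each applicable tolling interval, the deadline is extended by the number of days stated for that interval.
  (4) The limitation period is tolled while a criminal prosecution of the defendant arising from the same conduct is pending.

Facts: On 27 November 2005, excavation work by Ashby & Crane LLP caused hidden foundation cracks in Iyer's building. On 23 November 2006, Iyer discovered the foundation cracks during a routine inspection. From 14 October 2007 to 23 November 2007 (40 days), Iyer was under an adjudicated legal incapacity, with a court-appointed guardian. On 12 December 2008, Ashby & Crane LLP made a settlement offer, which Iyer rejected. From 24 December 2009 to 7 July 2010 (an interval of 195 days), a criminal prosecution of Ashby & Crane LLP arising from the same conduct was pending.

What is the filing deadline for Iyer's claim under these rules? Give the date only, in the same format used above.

6 June 2011

The claim accrued on 23 November 2006 — the later of the 27 November 2005 act and the 23 November 2006 discovery.
The untolled deadline — 4 years after 23 November 2006 — is 23 November 2010.
The period was tolled for 195 days by the pending criminal prosecution (24 December 2009 to 7 July 2010), pushing the deadline to 6 June 2011.
The plaintiff's legal incapacity from 14 October 2007 to 23 November 2007 does not toll the period, because no stated rule makes the plaintiff's incapacity a tolling event.
Nothing else in the chronology tolls or restarts the period.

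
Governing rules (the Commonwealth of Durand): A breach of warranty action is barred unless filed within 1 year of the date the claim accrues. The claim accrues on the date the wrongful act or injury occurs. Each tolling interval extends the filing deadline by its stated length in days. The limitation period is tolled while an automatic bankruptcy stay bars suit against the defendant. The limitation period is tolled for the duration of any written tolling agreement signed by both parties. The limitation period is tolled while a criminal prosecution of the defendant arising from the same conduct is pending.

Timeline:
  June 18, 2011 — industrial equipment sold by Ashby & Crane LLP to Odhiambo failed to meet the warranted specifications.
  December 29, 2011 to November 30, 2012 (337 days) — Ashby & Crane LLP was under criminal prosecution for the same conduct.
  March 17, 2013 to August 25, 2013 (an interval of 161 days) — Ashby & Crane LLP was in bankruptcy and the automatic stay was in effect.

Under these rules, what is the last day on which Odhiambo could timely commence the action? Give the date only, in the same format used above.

October 29, 2013

The claim accrued on June 18, 2011, when the wrongful act occurred.
1 year from June 18, 2011 is June 18, 2012.
The pending criminal prosecution from December 29, 2011 to November 30, 2012 tolled the period for 337 days, extending the deadline to May 21, 2013.
The period was tolled for 161 days by the automatic bankruptcy stay (March 17, 2013 to August 25, 2013), pushing the deadline to October 29, 2013.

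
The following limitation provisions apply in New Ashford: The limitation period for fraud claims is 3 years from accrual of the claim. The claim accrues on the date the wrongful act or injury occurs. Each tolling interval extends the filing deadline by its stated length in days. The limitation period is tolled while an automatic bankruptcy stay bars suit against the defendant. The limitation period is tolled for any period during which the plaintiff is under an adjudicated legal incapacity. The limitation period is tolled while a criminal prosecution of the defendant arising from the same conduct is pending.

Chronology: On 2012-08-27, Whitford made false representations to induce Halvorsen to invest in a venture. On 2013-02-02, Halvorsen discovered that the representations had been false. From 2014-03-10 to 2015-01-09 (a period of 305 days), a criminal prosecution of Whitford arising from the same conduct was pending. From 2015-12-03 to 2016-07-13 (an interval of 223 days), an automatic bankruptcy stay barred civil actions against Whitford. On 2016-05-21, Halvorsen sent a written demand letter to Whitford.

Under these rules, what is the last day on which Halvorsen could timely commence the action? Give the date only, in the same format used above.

2017-02-05

The claim accrued on 2012-08-27, when the wrongful act occurred; under the stated occurrence rule the 2013-02-02 discovery does not delay accrual.
The untolled deadline — 3 years after 2012-08-27 — is 2015-08-27.
The period was tolled for 305 days by the pending criminal prosecution (2014-03-10 to 2015-01-09), pushing the deadline to 2016-06-27.
The automatic bankruptcy stay from 2015-12-03 to 2016-07-13 tolled the period for 223 days, extending the deadline to 2017-02-05.
The other events in the timeline have no effect on the limitation period under the stated rules.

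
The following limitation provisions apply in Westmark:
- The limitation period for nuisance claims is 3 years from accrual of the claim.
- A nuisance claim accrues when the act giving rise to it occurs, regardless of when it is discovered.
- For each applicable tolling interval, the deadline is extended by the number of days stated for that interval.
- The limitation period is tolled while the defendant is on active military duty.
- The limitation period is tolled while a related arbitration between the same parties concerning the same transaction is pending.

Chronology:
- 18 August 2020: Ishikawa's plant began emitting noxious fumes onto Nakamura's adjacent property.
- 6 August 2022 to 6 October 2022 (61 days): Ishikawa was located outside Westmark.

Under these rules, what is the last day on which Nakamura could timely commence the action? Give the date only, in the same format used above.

The claim accrued on 18 August 2020, when the wrongful act occurred.
The untolled deadline — 3 years after 18 August 2020 — is 18 August 2023.
Although the defendant's absence ran from 6 August 2022 to 6 October 2022, the stated rules do not make that a tolling event, so it is disregarded.

18 August 2023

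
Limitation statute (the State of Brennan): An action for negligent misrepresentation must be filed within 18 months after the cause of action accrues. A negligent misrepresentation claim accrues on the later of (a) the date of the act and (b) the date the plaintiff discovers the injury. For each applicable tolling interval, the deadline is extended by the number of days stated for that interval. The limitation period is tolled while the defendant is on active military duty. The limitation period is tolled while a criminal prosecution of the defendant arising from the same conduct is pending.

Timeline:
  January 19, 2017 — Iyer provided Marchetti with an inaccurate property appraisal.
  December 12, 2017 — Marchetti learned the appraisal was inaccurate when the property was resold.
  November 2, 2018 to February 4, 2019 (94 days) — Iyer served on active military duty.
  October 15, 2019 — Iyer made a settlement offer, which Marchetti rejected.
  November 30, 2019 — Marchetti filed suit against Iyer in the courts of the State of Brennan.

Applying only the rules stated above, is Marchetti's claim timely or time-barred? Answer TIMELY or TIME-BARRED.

The claim accrued on December 12, 2017 — the later of the January 19, 2017 act and the December 12, 2017 discovery.
The untolled deadline — 18 months after December 12, 2017 — is June 12, 2019.
The defendant's active military service from November 2, 2018 to February 4, 2019 tolled the period for 94 days, extending the deadline to September 14, 2019.
None of the other events listed affects the running of the period under the stated rules.
The November 30, 2019 filing falls after the September 14, 2019 deadline; the claim is time-barred.

TIME-BARRED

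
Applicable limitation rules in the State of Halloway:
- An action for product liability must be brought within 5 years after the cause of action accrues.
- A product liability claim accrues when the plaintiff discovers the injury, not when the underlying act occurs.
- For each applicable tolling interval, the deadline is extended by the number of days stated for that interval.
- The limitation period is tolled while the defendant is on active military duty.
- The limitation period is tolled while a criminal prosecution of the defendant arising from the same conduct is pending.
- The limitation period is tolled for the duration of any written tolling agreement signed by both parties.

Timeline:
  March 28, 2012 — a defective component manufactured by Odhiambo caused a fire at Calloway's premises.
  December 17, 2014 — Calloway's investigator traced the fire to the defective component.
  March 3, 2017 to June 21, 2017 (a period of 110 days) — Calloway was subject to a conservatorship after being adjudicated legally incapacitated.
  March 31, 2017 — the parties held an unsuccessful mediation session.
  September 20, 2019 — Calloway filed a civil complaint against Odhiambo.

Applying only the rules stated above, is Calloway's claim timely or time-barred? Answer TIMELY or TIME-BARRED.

TIMELY

Accrual is tied to discovery, so the period began on December 17, 2014 rather than on March 28, 2012 when the act occurred.
The untolled deadline — 5 years after December 17, 2014 — is December 17, 2019.
Although the plaintiff's incapacity ran from March 3, 2017 to June 21, 2017, the stated rules do not make that a tolling event, so it is disregarded.
Nothing else in the chronology tolls or restarts the period.
Calloway filed on September 20, 2019, before the December 17, 2019 deadline, so the action is timely.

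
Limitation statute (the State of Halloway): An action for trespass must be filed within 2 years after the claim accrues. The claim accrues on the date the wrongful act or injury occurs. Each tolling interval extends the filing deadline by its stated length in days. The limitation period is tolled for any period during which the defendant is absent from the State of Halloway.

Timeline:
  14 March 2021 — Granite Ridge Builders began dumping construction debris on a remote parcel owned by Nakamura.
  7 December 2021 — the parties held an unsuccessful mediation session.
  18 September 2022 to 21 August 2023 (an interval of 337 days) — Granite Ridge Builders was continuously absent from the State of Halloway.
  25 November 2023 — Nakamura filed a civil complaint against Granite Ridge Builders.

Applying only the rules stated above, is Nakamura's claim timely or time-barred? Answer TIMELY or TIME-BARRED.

The limitation period began to run on 14 March 2021.
Adding the 2 years base period to 14 March 2021 gives a deadline of 14 March 2023, before any tolling.
The period was tolled for 337 days by the defendant's absence from the jurisdiction (18 September 2022 to 21 August 2023), pushing the deadline to 14 February 2024.
Nothing else in the chronology tolls or restarts the period.
Filing on 25 November 2023 beat the 14 February 2024 deadline — the action is timely.

TIMELY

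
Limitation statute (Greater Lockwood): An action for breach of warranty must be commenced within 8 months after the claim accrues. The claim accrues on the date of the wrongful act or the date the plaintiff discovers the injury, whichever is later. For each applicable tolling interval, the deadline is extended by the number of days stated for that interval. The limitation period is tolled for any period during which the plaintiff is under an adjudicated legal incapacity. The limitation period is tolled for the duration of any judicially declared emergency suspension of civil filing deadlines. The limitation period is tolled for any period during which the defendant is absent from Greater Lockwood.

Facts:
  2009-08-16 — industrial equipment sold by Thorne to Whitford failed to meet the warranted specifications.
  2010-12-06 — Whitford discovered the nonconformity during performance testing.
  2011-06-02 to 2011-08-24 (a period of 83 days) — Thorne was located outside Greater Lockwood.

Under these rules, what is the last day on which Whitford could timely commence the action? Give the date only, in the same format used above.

Because discovery on 2010-12-06 post-dates the 2009-08-16 act, accrual under the later-of rule falls on 2010-12-06.
Adding the 8 months base period to 2010-12-06 gives a deadline of 2011-08-06, before any tolling.
The defendant's absence from the jurisdiction from 2011-06-02 to 2011-08-24 tolled the period for 83 days, extending the deadline to 2011-10-28.

2011-10-28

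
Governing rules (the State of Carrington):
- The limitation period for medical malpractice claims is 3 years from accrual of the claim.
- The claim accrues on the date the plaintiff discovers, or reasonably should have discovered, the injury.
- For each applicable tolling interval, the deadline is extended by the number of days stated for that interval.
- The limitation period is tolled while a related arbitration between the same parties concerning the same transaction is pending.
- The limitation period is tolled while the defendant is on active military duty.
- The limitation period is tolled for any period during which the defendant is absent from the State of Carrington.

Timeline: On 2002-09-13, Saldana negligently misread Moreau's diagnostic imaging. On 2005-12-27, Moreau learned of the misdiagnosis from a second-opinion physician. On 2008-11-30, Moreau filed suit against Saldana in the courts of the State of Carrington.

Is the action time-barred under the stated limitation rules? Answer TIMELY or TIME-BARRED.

TIMELY

Accrual is tied to discovery, so the period began on 2005-12-27 rather than on 2002-09-13 when the act occurred.
The untolled deadline — 3 years after 2005-12-27 — is 2008-12-27.
The 2008-11-30 filing precedes the 2008-12-27 deadline; the claim is timely.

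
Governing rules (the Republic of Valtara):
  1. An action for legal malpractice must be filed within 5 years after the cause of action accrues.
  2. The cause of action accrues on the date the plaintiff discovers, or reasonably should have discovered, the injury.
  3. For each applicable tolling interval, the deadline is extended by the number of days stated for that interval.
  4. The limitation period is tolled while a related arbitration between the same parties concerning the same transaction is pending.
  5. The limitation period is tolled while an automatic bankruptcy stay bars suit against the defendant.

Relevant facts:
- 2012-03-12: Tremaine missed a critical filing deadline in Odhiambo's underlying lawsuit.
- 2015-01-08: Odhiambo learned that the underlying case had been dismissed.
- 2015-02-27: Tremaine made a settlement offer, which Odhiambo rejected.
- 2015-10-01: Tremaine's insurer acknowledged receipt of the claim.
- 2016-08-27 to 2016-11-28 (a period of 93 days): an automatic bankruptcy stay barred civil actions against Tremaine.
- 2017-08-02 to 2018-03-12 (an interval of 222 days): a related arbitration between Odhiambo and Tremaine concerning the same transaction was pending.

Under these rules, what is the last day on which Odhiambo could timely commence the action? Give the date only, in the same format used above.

2020-11-18

Under the discovery rule, the claim accrued on 2015-01-08, when Odhiambo discovered the injury — not on the 2012-03-12 date of the underlying act.
The untolled deadline — 5 years after 2015-01-08 — is 2020-01-08.
The automatic bankruptcy stay from 2016-08-27 to 2016-11-28 tolled the period for 93 days, extending the deadline to 2020-04-10.
The pending related arbitration from 2017-08-02 to 2018-03-12 tolled the period for 222 days, extending the deadline to 2020-11-18.
Nothing else in the chronology tolls or restarts the period.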